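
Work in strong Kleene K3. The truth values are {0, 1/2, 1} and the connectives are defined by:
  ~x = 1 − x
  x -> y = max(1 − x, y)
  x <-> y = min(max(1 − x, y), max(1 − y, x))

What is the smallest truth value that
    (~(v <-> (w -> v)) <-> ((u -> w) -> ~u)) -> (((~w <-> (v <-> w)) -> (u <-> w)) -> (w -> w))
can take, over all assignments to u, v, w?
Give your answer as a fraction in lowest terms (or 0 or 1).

Take u = 0, v = 0, w = 1/2:
w -> v = 1/2 -> 0 = 1/2
v <-> (w -> v) = 0 <-> 1/2 = 1/2
~(v <-> (w -> v)) = ~1/2 = 1/2
u -> w = 0 -> 1/2 = 1
~u = ~0 = 1
(u -> w) -> ~u = 1 -> 1 = 1
~(v <-> (w -> v)) <-> ((u -> w) -> ~u) = 1/2 <-> 1 = 1/2
~w = ~1/2 = 1/2
v <-> w = 0 <-> 1/2 = 1/2
~w <-> (v <-> w) = 1/2 <-> 1/2 = 1/2
u <-> w = 0 <-> 1/2 = 1/2
(~w <-> (v <-> w)) -> (u <-> w) = 1/2 -> 1/2 = 1/2
w -> w = 1/2 -> 1/2 = 1/2
((~w <-> (v <-> w)) -> (u <-> w)) -> (w -> w) = 1/2 -> 1/2 = 1/2
(~(v <-> (w -> v)) <-> ((u -> w) -> ~u)) -> (((~w <-> (v <-> w)) -> (u <-> w)) -> (w -> w)) = 1/2 -> 1/2 = 1/2
No assignment yields a value below 1/2, so this is the minimum.

1/2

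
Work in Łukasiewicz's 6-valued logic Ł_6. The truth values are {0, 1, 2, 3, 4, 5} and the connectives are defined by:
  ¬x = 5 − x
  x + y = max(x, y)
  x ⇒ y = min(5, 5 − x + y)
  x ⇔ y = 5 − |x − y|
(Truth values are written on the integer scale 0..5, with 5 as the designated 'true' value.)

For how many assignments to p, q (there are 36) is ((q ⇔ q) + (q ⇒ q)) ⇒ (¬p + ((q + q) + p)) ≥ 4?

28

value 5: 16 assignments (counts)
value 4: 12 assignments (counts)
value 3: 8 assignments
So 28 of the 36 assignments meet the threshold.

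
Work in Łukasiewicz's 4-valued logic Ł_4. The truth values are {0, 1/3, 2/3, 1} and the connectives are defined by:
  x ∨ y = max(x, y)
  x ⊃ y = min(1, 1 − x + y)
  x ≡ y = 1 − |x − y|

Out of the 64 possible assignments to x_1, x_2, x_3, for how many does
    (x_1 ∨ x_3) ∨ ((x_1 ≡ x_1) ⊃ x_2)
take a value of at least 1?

value 1: 37 assignments (counts)
value 2/3: 19 assignments
value 1/3: 7 assignments
value 0: 1 assignment
So 37 of the 64 assignments meet the threshold.

37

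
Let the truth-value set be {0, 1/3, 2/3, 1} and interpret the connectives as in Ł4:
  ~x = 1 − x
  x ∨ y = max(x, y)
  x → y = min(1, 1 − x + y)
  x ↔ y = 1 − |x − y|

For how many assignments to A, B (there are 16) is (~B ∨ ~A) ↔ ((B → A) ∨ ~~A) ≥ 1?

5

A = 0, B = 0 ↦ 1  ≥
A = 0, B = 1/3 ↦ 2/3  <
A = 0, B = 2/3 ↦ 1/3  <
A = 0, B = 1 ↦ 0  <
A = 1/3, B = 0 ↦ 1  ≥
A = 1/3, B = 1/3 ↦ 2/3  <
A = 1/3, B = 2/3 ↦ 1  ≥
A = 1/3, B = 1 ↦ 2/3  <
A = 2/3, B = 0 ↦ 1  ≥
A = 2/3, B = 1/3 ↦ 2/3  <
A = 2/3, B = 2/3 ↦ 1/3  <
A = 2/3, B = 1 ↦ 2/3  <
A = 1, B = 0 ↦ 1  ≥
A = 1, B = 1/3 ↦ 2/3  <
A = 1, B = 2/3 ↦ 1/3  <
A = 1, B = 1 ↦ 0  <
So 5 of the 16 assignments meet the threshold.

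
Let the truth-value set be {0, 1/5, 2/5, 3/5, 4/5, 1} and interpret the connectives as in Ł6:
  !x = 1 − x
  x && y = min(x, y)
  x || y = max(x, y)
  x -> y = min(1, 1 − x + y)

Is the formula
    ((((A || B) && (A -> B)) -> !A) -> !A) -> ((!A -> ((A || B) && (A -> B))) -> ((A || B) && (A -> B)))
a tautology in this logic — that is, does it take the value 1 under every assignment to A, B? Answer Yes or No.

Yes

At A = 3/5, B = 4/5, for instance:
A || B = 3/5 || 4/5 = 4/5
A -> B = 3/5 -> 4/5 = 1
(A || B) && (A -> B) = 4/5 && 1 = 4/5
!A = !3/5 = 2/5
((A || B) && (A -> B)) -> !A = 4/5 -> 2/5 = 3/5
(((A || B) && (A -> B)) -> !A) -> !A = 3/5 -> 2/5 = 4/5
!A -> ((A || B) && (A -> B)) = 2/5 -> 4/5 = 1
(!A -> ((A || B) && (A -> B))) -> ((A || B) && (A -> B)) = 1 -> 4/5 = 4/5
((((A || B) && (A -> B)) -> !A) -> !A) -> ((!A -> ((A || B) && (A -> B))) -> ((A || B) && (A -> B))) = 4/5 -> 4/5 = 1
and checking the remaining 35 assignments likewise gives ≥ 1 in every case.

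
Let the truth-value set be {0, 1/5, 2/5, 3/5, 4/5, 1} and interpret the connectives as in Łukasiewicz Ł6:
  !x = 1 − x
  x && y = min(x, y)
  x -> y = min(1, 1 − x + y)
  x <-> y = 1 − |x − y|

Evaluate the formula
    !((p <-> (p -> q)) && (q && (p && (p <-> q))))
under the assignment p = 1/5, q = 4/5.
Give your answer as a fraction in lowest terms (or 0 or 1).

4/5

p -> q = 1/5 -> 4/5 = 1
p <-> (p -> q) = 1/5 <-> 1 = 1/5
p <-> q = 1/5 <-> 4/5 = 2/5
p && (p <-> q) = 1/5 && 2/5 = 1/5
q && (p && (p <-> q)) = 4/5 && 1/5 = 1/5
(p <-> (p -> q)) && (q && (p && (p <-> q))) = 1/5 && 1/5 = 1/5
!((p <-> (p -> q)) && (q && (p && (p <-> q)))) = !1/5 = 4/5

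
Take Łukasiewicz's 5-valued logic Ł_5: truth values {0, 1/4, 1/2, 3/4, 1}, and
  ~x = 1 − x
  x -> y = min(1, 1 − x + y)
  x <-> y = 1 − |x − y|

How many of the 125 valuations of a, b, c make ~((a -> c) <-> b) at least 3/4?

value 1: 16 assignments (counts)
value 3/4: 22 assignments (counts)
value 1/2: 28 assignments
value 1/4: 34 assignments
value 0: 25 assignments
So 38 of the 125 assignments meet the threshold.

38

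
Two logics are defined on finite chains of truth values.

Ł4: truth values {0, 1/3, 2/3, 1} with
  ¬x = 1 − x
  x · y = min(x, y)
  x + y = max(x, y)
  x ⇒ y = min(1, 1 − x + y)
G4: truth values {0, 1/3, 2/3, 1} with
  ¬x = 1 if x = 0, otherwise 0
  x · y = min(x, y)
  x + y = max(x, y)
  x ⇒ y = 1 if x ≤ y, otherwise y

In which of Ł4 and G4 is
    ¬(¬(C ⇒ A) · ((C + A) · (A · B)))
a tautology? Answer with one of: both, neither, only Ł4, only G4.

In Ł4: at A = 1/3, B = 1/3, C = 2/3 the value is 2/3 — not a tautology.
In G4: every assignment gives 1 — tautology.

only G4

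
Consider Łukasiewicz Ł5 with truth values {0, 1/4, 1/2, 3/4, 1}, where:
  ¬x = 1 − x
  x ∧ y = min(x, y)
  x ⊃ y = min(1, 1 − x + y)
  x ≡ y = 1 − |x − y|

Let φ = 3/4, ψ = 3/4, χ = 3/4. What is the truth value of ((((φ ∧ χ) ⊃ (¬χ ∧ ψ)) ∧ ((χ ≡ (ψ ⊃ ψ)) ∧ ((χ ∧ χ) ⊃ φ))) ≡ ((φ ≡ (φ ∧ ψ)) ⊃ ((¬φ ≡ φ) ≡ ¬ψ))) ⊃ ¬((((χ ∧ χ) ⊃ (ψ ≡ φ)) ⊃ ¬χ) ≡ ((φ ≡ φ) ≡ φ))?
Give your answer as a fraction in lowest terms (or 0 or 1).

3/4

φ ∧ χ = 3/4 ∧ 3/4 = 3/4
¬χ = ¬3/4 = 1/4
¬χ ∧ ψ = 1/4 ∧ 3/4 = 1/4
(φ ∧ χ) ⊃ (¬χ ∧ ψ) = 3/4 ⊃ 1/4 = 1/2
ψ ⊃ ψ = 3/4 ⊃ 3/4 = 1
χ ≡ (ψ ⊃ ψ) = 3/4 ≡ 1 = 3/4
χ ∧ χ = 3/4 ∧ 3/4 = 3/4
(χ ∧ χ) ⊃ φ = 3/4 ⊃ 3/4 = 1
(χ ≡ (ψ ⊃ ψ)) ∧ ((χ ∧ χ) ⊃ φ) = 3/4 ∧ 1 = 3/4
((φ ∧ χ) ⊃ (¬χ ∧ ψ)) ∧ ((χ ≡ (ψ ⊃ ψ)) ∧ ((χ ∧ χ) ⊃ φ)) = 1/2 ∧ 3/4 = 1/2
φ ∧ ψ = 3/4 ∧ 3/4 = 3/4
φ ≡ (φ ∧ ψ) = 3/4 ≡ 3/4 = 1
¬φ = ¬3/4 = 1/4
¬φ ≡ φ = 1/4 ≡ 3/4 = 1/2
¬ψ = ¬3/4 = 1/4
(¬φ ≡ φ) ≡ ¬ψ = 1/2 ≡ 1/4 = 3/4
(φ ≡ (φ ∧ ψ)) ⊃ ((¬φ ≡ φ) ≡ ¬ψ) = 1 ⊃ 3/4 = 3/4
(((φ ∧ χ) ⊃ (¬χ ∧ ψ)) ∧ ((χ ≡ (ψ ⊃ ψ)) ∧ ((χ ∧ χ) ⊃ φ))) ≡ ((φ ≡ (φ ∧ ψ)) ⊃ ((¬φ ≡ φ) ≡ ¬ψ)) = 1/2 ≡ 3/4 = 3/4
χ ∧ χ = 3/4 ∧ 3/4 = 3/4
ψ ≡ φ = 3/4 ≡ 3/4 = 1
(χ ∧ χ) ⊃ (ψ ≡ φ) = 3/4 ⊃ 1 = 1
¬χ = ¬3/4 = 1/4
((χ ∧ χ) ⊃ (ψ ≡ φ)) ⊃ ¬χ = 1 ⊃ 1/4 = 1/4
φ ≡ φ = 3/4 ≡ 3/4 = 1
(φ ≡ φ) ≡ φ = 1 ≡ 3/4 = 3/4
(((χ ∧ χ) ⊃ (ψ ≡ φ)) ⊃ ¬χ) ≡ ((φ ≡ φ) ≡ φ) = 1/4 ≡ 3/4 = 1/2
¬((((χ ∧ χ) ⊃ (ψ ≡ φ)) ⊃ ¬χ) ≡ ((φ ≡ φ) ≡ φ)) = ¬1/2 = 1/2
((((φ ∧ χ) ⊃ (¬χ ∧ ψ)) ∧ ((χ ≡ (ψ ⊃ ψ)) ∧ ((χ ∧ χ) ⊃ φ))) ≡ ((φ ≡ (φ ∧ ψ)) ⊃ ((¬φ ≡ φ) ≡ ¬ψ))) ⊃ ¬((((χ ∧ χ) ⊃ (ψ ≡ φ)) ⊃ ¬χ) ≡ ((φ ≡ φ) ≡ φ)) = 3/4 ⊃ 1/2 = 3/4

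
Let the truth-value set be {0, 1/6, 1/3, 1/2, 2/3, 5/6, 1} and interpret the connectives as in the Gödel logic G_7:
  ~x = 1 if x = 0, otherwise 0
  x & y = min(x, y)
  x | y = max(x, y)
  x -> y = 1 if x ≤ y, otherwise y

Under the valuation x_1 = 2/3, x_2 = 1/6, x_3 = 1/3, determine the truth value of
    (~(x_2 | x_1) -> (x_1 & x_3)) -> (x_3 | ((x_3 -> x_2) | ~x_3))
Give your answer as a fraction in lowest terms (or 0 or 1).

1/3

x_2 | x_1 = 1/6 | 2/3 = 2/3
~(x_2 | x_1) = ~2/3 = 0
x_1 & x_3 = 2/3 & 1/3 = 1/3
~(x_2 | x_1) -> (x_1 & x_3) = 0 -> 1/3 = 1
x_3 -> x_2 = 1/3 -> 1/6 = 1/6
~x_3 = ~1/3 = 0
(x_3 -> x_2) | ~x_3 = 1/6 | 0 = 1/6
x_3 | ((x_3 -> x_2) | ~x_3) = 1/3 | 1/6 = 1/3
(~(x_2 | x_1) -> (x_1 & x_3)) -> (x_3 | ((x_3 -> x_2) | ~x_3)) = 1 -> 1/3 = 1/3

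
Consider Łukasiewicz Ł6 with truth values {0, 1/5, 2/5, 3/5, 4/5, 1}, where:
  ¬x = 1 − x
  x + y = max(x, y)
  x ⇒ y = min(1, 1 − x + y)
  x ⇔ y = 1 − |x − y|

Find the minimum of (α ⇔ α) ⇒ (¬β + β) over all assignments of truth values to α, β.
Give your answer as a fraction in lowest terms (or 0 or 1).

Take α = 0, β = 2/5:
α ⇔ α = 0 ⇔ 0 = 1
¬β = ¬2/5 = 3/5
¬β + β = 3/5 + 2/5 = 3/5
(α ⇔ α) ⇒ (¬β + β) = 1 ⇒ 3/5 = 3/5
No assignment yields a value below 3/5, so this is the minimum.

3/5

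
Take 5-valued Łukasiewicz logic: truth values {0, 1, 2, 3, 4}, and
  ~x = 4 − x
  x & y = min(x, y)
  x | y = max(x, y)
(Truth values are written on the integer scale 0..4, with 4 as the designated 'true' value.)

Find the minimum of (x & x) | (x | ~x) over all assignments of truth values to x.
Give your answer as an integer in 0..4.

2

Take x = 2:
x & x = 2 & 2 = 2
~x = ~2 = 2
x | ~x = 2 | 2 = 2
(x & x) | (x | ~x) = 2 | 2 = 2
No assignment yields a value below 2, so this is the minimum.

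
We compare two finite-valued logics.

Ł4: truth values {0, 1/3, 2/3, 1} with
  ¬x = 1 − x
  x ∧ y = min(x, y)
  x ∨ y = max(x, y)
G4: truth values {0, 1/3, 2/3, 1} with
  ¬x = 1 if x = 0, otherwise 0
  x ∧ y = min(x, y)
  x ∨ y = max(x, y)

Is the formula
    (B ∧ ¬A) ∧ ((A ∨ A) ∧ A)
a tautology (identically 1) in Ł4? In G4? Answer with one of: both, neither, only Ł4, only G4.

In Ł4: at A = 0, B = 0 the value is 0 — not a tautology.
In G4: at A = 0, B = 0 the value is 0 — not a tautology.

neither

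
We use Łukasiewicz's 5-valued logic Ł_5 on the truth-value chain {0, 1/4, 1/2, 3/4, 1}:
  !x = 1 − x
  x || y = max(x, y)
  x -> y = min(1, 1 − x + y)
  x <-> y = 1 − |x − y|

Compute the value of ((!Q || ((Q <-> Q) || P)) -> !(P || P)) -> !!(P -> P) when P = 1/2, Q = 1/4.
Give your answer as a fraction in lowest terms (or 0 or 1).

1

!Q = !1/4 = 3/4
Q <-> Q = 1/4 <-> 1/4 = 1
(Q <-> Q) || P = 1 || 1/2 = 1
!Q || ((Q <-> Q) || P) = 3/4 || 1 = 1
P || P = 1/2 || 1/2 = 1/2
!(P || P) = !1/2 = 1/2
(!Q || ((Q <-> Q) || P)) -> !(P || P) = 1 -> 1/2 = 1/2
P -> P = 1/2 -> 1/2 = 1
!(P -> P) = !1 = 0
!!(P -> P) = !0 = 1
((!Q || ((Q <-> Q) || P)) -> !(P || P)) -> !!(P -> P) = 1/2 -> 1 = 1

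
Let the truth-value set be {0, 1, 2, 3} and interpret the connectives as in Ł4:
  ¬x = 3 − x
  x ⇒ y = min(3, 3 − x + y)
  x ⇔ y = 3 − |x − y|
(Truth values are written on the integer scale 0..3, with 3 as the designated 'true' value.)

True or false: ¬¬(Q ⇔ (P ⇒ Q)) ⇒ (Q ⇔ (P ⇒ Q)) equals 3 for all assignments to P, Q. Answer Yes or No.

Yes

P = 0, Q = 0 ↦ 3
P = 0, Q = 1 ↦ 3
P = 0, Q = 2 ↦ 3
P = 0, Q = 3 ↦ 3
P = 1, Q = 0 ↦ 3
P = 1, Q = 1 ↦ 3
P = 1, Q = 2 ↦ 3
P = 1, Q = 3 ↦ 3
P = 2, Q = 0 ↦ 3
P = 2, Q = 1 ↦ 3
P = 2, Q = 2 ↦ 3
P = 2, Q = 3 ↦ 3
P = 3, Q = 0 ↦ 3
P = 3, Q = 1 ↦ 3
P = 3, Q = 2 ↦ 3
P = 3, Q = 3 ↦ 3
Every assignment gives a value ≥ 3.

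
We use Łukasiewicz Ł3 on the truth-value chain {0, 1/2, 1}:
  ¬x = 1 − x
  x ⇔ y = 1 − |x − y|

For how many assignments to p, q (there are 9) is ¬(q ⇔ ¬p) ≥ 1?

p = 0, q = 0 ↦ 1  ≥
p = 0, q = 1/2 ↦ 1/2  <
p = 0, q = 1 ↦ 0  <
p = 1/2, q = 0 ↦ 1/2  <
p = 1/2, q = 1/2 ↦ 0  <
p = 1/2, q = 1 ↦ 1/2  <
p = 1, q = 0 ↦ 0  <
p = 1, q = 1/2 ↦ 1/2  <
p = 1, q = 1 ↦ 1  ≥
So 2 of the 9 assignments meet the threshold.

2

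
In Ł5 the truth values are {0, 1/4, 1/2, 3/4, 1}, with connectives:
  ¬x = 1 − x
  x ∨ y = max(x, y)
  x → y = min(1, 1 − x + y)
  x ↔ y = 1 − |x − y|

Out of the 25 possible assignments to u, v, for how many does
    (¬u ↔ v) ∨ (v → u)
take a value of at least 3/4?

value 1: 17 assignments (counts)
value 3/4: 6 assignments (counts)
value 1/2: 2 assignments
So 23 of the 25 assignments meet the threshold.

23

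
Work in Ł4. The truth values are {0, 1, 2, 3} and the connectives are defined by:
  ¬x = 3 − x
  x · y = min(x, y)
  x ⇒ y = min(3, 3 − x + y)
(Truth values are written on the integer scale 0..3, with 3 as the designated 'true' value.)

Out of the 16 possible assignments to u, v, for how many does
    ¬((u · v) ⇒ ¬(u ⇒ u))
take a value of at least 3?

1

u = 0, v = 0 ↦ 0  <
u = 0, v = 1 ↦ 0  <
u = 0, v = 2 ↦ 0  <
u = 0, v = 3 ↦ 0  <
u = 1, v = 0 ↦ 0  <
u = 1, v = 1 ↦ 1  <
u = 1, v = 2 ↦ 1  <
u = 1, v = 3 ↦ 1  <
u = 2, v = 0 ↦ 0  <
u = 2, v = 1 ↦ 1  <
u = 2, v = 2 ↦ 2  <
u = 2, v = 3 ↦ 2  <
u = 3, v = 0 ↦ 0  <
u = 3, v = 1 ↦ 1  <
u = 3, v = 2 ↦ 2  <
u = 3, v = 3 ↦ 3  ≥
So 1 of the 16 assignments meets the threshold.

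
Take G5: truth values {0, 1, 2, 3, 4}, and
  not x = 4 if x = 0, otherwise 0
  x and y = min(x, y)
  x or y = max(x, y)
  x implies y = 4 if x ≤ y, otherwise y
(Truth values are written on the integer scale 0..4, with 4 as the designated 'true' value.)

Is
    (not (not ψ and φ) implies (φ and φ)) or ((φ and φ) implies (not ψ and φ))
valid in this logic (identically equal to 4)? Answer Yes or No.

Counterexample: take φ = 1, ψ = 1.
not ψ = not 1 = 0
not ψ and φ = 0 and 1 = 0
not (not ψ and φ) = not 0 = 4
φ and φ = 1 and 1 = 1
not (not ψ and φ) implies (φ and φ) = 4 implies 1 = 1
φ and φ = 1 and 1 = 1
not ψ = not 1 = 0
not ψ and φ = 0 and 1 = 0
(φ and φ) implies (not ψ and φ) = 1 implies 0 = 0
(not (not ψ and φ) implies (φ and φ)) or ((φ and φ) implies (not ψ and φ)) = 1 or 0 = 1
This gives 1 ≠ 4.

No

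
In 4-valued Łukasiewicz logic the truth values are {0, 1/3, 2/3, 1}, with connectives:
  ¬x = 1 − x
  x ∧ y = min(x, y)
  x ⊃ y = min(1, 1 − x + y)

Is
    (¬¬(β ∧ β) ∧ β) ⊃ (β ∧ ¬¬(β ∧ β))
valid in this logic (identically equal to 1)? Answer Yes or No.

Yes

β = 0 ↦ 1
β = 1/3 ↦ 1
β = 2/3 ↦ 1
β = 1 ↦ 1
Every assignment gives a value ≥ 1.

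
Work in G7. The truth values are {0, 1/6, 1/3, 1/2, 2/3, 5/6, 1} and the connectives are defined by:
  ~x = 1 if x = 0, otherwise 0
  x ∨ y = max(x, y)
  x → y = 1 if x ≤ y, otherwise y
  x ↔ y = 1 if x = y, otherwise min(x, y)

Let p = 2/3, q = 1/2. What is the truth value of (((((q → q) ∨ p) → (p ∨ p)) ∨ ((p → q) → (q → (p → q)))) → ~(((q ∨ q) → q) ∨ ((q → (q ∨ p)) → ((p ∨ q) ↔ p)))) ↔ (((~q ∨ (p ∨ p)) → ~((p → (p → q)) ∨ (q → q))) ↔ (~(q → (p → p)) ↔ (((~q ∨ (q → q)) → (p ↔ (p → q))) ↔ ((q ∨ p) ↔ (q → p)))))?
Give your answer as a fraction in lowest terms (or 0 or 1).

q → q = 1/2 → 1/2 = 1
(q → q) ∨ p = 1 ∨ 2/3 = 1
p ∨ p = 2/3 ∨ 2/3 = 2/3
((q → q) ∨ p) → (p ∨ p) = 1 → 2/3 = 2/3
p → q = 2/3 → 1/2 = 1/2
p → q = 2/3 → 1/2 = 1/2
q → (p → q) = 1/2 → 1/2 = 1
(p → q) → (q → (p → q)) = 1/2 → 1 = 1
(((q → q) ∨ p) → (p ∨ p)) ∨ ((p → q) → (q → (p → q))) = 2/3 ∨ 1 = 1
q ∨ q = 1/2 ∨ 1/2 = 1/2
(q ∨ q) → q = 1/2 → 1/2 = 1
q ∨ p = 1/2 ∨ 2/3 = 2/3
q → (q ∨ p) = 1/2 → 2/3 = 1
p ∨ q = 2/3 ∨ 1/2 = 2/3
(p ∨ q) ↔ p = 2/3 ↔ 2/3 = 1
(q → (q ∨ p)) → ((p ∨ q) ↔ p) = 1 → 1 = 1
((q ∨ q) → q) ∨ ((q → (q ∨ p)) → ((p ∨ q) ↔ p)) = 1 ∨ 1 = 1
~(((q ∨ q) → q) ∨ ((q → (q ∨ p)) → ((p ∨ q) ↔ p))) = ~1 = 0
((((q → q) ∨ p) → (p ∨ p)) ∨ ((p → q) → (q → (p → q)))) → ~(((q ∨ q) → q) ∨ ((q → (q ∨ p)) → ((p ∨ q) ↔ p))) = 1 → 0 = 0
~q = ~1/2 = 0
p ∨ p = 2/3 ∨ 2/3 = 2/3
~q ∨ (p ∨ p) = 0 ∨ 2/3 = 2/3
p → q = 2/3 → 1/2 = 1/2
p → (p → q) = 2/3 → 1/2 = 1/2
q → q = 1/2 → 1/2 = 1
(p → (p → q)) ∨ (q → q) = 1/2 ∨ 1 = 1
~((p → (p → q)) ∨ (q → q)) = ~1 = 0
(~q ∨ (p ∨ p)) → ~((p → (p → q)) ∨ (q → q)) = 2/3 → 0 = 0
p → p = 2/3 → 2/3 = 1
q → (p → p) = 1/2 → 1 = 1
~(q → (p → p)) = ~1 = 0
~q = ~1/2 = 0
q → q = 1/2 → 1/2 = 1
~q ∨ (q → q) = 0 ∨ 1 = 1
p → q = 2/3 → 1/2 = 1/2
p ↔ (p → q) = 2/3 ↔ 1/2 = 1/2
(~q ∨ (q → q)) → (p ↔ (p → q)) = 1 → 1/2 = 1/2
q ∨ p = 1/2 ∨ 2/3 = 2/3
q → p = 1/2 → 2/3 = 1
(q ∨ p) ↔ (q → p) = 2/3 ↔ 1 = 2/3
((~q ∨ (q → q)) → (p ↔ (p → q))) ↔ ((q ∨ p) ↔ (q → p)) = 1/2 ↔ 2/3 = 1/2
~(q → (p → p)) ↔ (((~q ∨ (q → q)) → (p ↔ (p → q))) ↔ ((q ∨ p) ↔ (q → p))) = 0 ↔ 1/2 = 0
((~q ∨ (p ∨ p)) → ~((p → (p → q)) ∨ (q → q))) ↔ (~(q → (p → p)) ↔ (((~q ∨ (q → q)) → (p ↔ (p → q))) ↔ ((q ∨ p) ↔ (q → p)))) = 0 ↔ 0 = 1
(((((q → q) ∨ p) → (p ∨ p)) ∨ ((p → q) → (q → (p → q)))) → ~(((q ∨ q) → q) ∨ ((q → (q ∨ p)) → ((p ∨ q) ↔ p)))) ↔ (((~q ∨ (p ∨ p)) → ~((p → (p → q)) ∨ (q → q))) ↔ (~(q → (p → p)) ↔ (((~q ∨ (q → q)) → (p ↔ (p → q))) ↔ ((q ∨ p) ↔ (q → p))))) = 0 ↔ 1 = 0

0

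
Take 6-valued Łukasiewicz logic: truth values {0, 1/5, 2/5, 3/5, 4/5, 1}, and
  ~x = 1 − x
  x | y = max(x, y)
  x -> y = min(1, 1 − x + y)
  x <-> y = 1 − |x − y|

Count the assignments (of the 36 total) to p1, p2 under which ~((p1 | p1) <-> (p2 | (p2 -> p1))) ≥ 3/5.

value 1: 2 assignments (counts)
value 4/5: 5 assignments (counts)
value 3/5: 8 assignments (counts)
value 2/5: 8 assignments
value 1/5: 7 assignments
value 0: 6 assignments
So 15 of the 36 assignments meet the threshold.

15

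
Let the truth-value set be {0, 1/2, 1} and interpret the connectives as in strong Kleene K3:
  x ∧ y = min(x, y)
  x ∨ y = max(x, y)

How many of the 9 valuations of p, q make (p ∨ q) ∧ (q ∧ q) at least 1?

3

p = 0, q = 0 ↦ 0  <
p = 0, q = 1/2 ↦ 1/2  <
p = 0, q = 1 ↦ 1  ≥
p = 1/2, q = 0 ↦ 0  <
p = 1/2, q = 1/2 ↦ 1/2  <
p = 1/2, q = 1 ↦ 1  ≥
p = 1, q = 0 ↦ 0  <
p = 1, q = 1/2 ↦ 1/2  <
p = 1, q = 1 ↦ 1  ≥
So 3 of the 9 assignments meet the threshold.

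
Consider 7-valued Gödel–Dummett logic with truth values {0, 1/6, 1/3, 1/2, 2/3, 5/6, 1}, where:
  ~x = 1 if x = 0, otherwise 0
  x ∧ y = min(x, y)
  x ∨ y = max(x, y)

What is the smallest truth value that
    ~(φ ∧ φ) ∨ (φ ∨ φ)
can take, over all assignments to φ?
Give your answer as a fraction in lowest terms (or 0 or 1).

1/6

Take φ = 1/6:
φ ∧ φ = 1/6 ∧ 1/6 = 1/6
~(φ ∧ φ) = ~1/6 = 0
φ ∨ φ = 1/6 ∨ 1/6 = 1/6
~(φ ∧ φ) ∨ (φ ∨ φ) = 0 ∨ 1/6 = 1/6
No assignment yields a value below 1/6, so this is the minimum.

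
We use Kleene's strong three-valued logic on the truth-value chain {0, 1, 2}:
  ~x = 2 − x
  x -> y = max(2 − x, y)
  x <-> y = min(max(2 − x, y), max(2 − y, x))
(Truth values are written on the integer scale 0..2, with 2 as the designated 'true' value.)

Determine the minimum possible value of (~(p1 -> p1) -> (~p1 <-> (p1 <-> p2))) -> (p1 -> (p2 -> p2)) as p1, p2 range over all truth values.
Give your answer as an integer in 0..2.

1

Take p1 = 1, p2 = 1:
p1 -> p1 = 1 -> 1 = 1
~(p1 -> p1) = ~1 = 1
~p1 = ~1 = 1
p1 <-> p2 = 1 <-> 1 = 1
~p1 <-> (p1 <-> p2) = 1 <-> 1 = 1
~(p1 -> p1) -> (~p1 <-> (p1 <-> p2)) = 1 -> 1 = 1
p2 -> p2 = 1 -> 1 = 1
p1 -> (p2 -> p2) = 1 -> 1 = 1
(~(p1 -> p1) -> (~p1 <-> (p1 <-> p2))) -> (p1 -> (p2 -> p2)) = 1 -> 1 = 1
No assignment yields a value below 1, so this is the minimum.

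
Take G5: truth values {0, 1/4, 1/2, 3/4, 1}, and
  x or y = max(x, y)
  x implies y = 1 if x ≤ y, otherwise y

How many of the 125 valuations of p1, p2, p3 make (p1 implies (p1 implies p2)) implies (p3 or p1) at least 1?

69

value 1: 69 assignments (counts)
value 3/4: 20 assignments
value 1/2: 18 assignments
value 1/4: 13 assignments
value 0: 5 assignments
So 69 of the 125 assignments meet the threshold.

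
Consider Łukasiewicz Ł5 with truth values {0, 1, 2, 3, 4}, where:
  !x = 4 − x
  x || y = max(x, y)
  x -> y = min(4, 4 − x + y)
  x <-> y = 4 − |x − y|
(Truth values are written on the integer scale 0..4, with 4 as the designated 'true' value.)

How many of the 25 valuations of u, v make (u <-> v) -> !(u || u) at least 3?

value 4: 13 assignments (counts)
value 3: 5 assignments (counts)
value 2: 4 assignments
value 1: 2 assignments
value 0: 1 assignment
So 18 of the 25 assignments meet the threshold.

18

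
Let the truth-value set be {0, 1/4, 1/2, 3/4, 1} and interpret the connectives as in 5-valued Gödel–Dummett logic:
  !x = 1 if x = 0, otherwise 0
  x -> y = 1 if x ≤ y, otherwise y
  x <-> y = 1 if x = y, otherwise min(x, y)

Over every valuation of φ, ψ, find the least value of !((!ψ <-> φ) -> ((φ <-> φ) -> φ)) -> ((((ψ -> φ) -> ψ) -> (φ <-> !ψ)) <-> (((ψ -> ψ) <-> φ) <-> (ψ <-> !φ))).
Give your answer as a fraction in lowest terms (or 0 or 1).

0

Take φ = 0, ψ = 1/4:
!ψ = !1/4 = 0
!ψ <-> φ = 0 <-> 0 = 1
φ <-> φ = 0 <-> 0 = 1
(φ <-> φ) -> φ = 1 -> 0 = 0
(!ψ <-> φ) -> ((φ <-> φ) -> φ) = 1 -> 0 = 0
!((!ψ <-> φ) -> ((φ <-> φ) -> φ)) = !0 = 1
ψ -> φ = 1/4 -> 0 = 0
(ψ -> φ) -> ψ = 0 -> 1/4 = 1
!ψ = !1/4 = 0
φ <-> !ψ = 0 <-> 0 = 1
((ψ -> φ) -> ψ) -> (φ <-> !ψ) = 1 -> 1 = 1
ψ -> ψ = 1/4 -> 1/4 = 1
(ψ -> ψ) <-> φ = 1 <-> 0 = 0
!φ = !0 = 1
ψ <-> !φ = 1/4 <-> 1 = 1/4
((ψ -> ψ) <-> φ) <-> (ψ <-> !φ) = 0 <-> 1/4 = 0
(((ψ -> φ) -> ψ) -> (φ <-> !ψ)) <-> (((ψ -> ψ) <-> φ) <-> (ψ <-> !φ)) = 1 <-> 0 = 0
!((!ψ <-> φ) -> ((φ <-> φ) -> φ)) -> ((((ψ -> φ) -> ψ) -> (φ <-> !ψ)) <-> (((ψ -> ψ) <-> φ) <-> (ψ <-> !φ))) = 1 -> 0 = 0
No assignment yields a value below 0, so this is the minimum.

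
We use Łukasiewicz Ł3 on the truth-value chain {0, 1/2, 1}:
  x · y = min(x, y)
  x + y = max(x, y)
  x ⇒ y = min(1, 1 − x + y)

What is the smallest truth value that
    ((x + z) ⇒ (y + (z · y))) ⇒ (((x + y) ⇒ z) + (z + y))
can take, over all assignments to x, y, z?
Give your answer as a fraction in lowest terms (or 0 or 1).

1/2

Take x = 0, y = 1/2, z = 0:
x + z = 0 + 0 = 0
z · y = 0 · 1/2 = 0
y + (z · y) = 1/2 + 0 = 1/2
(x + z) ⇒ (y + (z · y)) = 0 ⇒ 1/2 = 1
x + y = 0 + 1/2 = 1/2
(x + y) ⇒ z = 1/2 ⇒ 0 = 1/2
z + y = 0 + 1/2 = 1/2
((x + y) ⇒ z) + (z + y) = 1/2 + 1/2 = 1/2
((x + z) ⇒ (y + (z · y))) ⇒ (((x + y) ⇒ z) + (z + y)) = 1 ⇒ 1/2 = 1/2
No assignment yields a value below 1/2, so this is the minimum.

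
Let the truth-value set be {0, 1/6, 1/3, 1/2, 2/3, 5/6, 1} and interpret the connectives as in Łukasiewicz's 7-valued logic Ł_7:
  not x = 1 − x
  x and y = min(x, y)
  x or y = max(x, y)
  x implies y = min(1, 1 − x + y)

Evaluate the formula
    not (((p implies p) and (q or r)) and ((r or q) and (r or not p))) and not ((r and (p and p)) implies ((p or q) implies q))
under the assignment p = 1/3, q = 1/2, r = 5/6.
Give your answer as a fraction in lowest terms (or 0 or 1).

0

p implies p = 1/3 implies 1/3 = 1
q or r = 1/2 or 5/6 = 5/6
(p implies p) and (q or r) = 1 and 5/6 = 5/6
r or q = 5/6 or 1/2 = 5/6
not p = not 1/3 = 2/3
r or not p = 5/6 or 2/3 = 5/6
(r or q) and (r or not p) = 5/6 and 5/6 = 5/6
((p implies p) and (q or r)) and ((r or q) and (r or not p)) = 5/6 and 5/6 = 5/6
not (((p implies p) and (q or r)) and ((r or q) and (r or not p))) = not 5/6 = 1/6
p and p = 1/3 and 1/3 = 1/3
r and (p and p) = 5/6 and 1/3 = 1/3
p or q = 1/3 or 1/2 = 1/2
(p or q) implies q = 1/2 implies 1/2 = 1
(r and (p and p)) implies ((p or q) implies q) = 1/3 implies 1 = 1
not ((r and (p and p)) implies ((p or q) implies q)) = not 1 = 0
not (((p implies p) and (q or r)) and ((r or q) and (r or not p))) and not ((r and (p and p)) implies ((p or q) implies q)) = 1/6 and 0 = 0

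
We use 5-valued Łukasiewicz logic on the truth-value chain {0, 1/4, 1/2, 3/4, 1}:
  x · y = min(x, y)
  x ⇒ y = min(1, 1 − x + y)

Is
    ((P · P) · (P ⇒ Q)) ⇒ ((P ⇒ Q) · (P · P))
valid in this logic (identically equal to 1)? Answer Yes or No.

Yes

At P = 0, Q = 3/4, for instance:
P · P = 0 · 0 = 0
P ⇒ Q = 0 ⇒ 3/4 = 1
(P · P) · (P ⇒ Q) = 0 · 1 = 0
(P ⇒ Q) · (P · P) = 1 · 0 = 0
((P · P) · (P ⇒ Q)) ⇒ ((P ⇒ Q) · (P · P)) = 0 ⇒ 0 = 1
and checking the remaining 24 assignments likewise gives ≥ 1 in every case.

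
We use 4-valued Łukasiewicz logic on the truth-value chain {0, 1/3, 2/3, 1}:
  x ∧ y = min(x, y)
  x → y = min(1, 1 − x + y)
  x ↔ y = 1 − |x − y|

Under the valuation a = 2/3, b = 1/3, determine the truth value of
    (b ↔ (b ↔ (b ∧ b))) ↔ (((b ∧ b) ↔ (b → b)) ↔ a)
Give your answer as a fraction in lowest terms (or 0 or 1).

2/3

b ∧ b = 1/3 ∧ 1/3 = 1/3
b ↔ (b ∧ b) = 1/3 ↔ 1/3 = 1
b ↔ (b ↔ (b ∧ b)) = 1/3 ↔ 1 = 1/3
b ∧ b = 1/3 ∧ 1/3 = 1/3
b → b = 1/3 → 1/3 = 1
(b ∧ b) ↔ (b → b) = 1/3 ↔ 1 = 1/3
((b ∧ b) ↔ (b → b)) ↔ a = 1/3 ↔ 2/3 = 2/3
(b ↔ (b ↔ (b ∧ b))) ↔ (((b ∧ b) ↔ (b → b)) ↔ a) = 1/3 ↔ 2/3 = 2/3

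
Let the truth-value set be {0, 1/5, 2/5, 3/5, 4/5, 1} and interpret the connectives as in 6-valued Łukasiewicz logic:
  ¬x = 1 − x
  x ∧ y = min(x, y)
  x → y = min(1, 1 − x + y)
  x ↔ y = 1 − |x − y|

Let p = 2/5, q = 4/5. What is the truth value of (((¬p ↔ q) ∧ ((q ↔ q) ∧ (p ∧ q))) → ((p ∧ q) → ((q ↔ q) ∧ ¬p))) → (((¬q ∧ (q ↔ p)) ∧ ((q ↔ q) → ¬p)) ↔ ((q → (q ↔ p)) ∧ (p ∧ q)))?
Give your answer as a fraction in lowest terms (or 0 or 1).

4/5

¬p = ¬2/5 = 3/5
¬p ↔ q = 3/5 ↔ 4/5 = 4/5
q ↔ q = 4/5 ↔ 4/5 = 1
p ∧ q = 2/5 ∧ 4/5 = 2/5
(q ↔ q) ∧ (p ∧ q) = 1 ∧ 2/5 = 2/5
(¬p ↔ q) ∧ ((q ↔ q) ∧ (p ∧ q)) = 4/5 ∧ 2/5 = 2/5
p ∧ q = 2/5 ∧ 4/5 = 2/5
q ↔ q = 4/5 ↔ 4/5 = 1
¬p = ¬2/5 = 3/5
(q ↔ q) ∧ ¬p = 1 ∧ 3/5 = 3/5
(p ∧ q) → ((q ↔ q) ∧ ¬p) = 2/5 → 3/5 = 1
((¬p ↔ q) ∧ ((q ↔ q) ∧ (p ∧ q))) → ((p ∧ q) → ((q ↔ q) ∧ ¬p)) = 2/5 → 1 = 1
¬q = ¬4/5 = 1/5
q ↔ p = 4/5 ↔ 2/5 = 3/5
¬q ∧ (q ↔ p) = 1/5 ∧ 3/5 = 1/5
q ↔ q = 4/5 ↔ 4/5 = 1
¬p = ¬2/5 = 3/5
(q ↔ q) → ¬p = 1 → 3/5 = 3/5
(¬q ∧ (q ↔ p)) ∧ ((q ↔ q) → ¬p) = 1/5 ∧ 3/5 = 1/5
q ↔ p = 4/5 ↔ 2/5 = 3/5
q → (q ↔ p) = 4/5 → 3/5 = 4/5
p ∧ q = 2/5 ∧ 4/5 = 2/5
(q → (q ↔ p)) ∧ (p ∧ q) = 4/5 ∧ 2/5 = 2/5
((¬q ∧ (q ↔ p)) ∧ ((q ↔ q) → ¬p)) ↔ ((q → (q ↔ p)) ∧ (p ∧ q)) = 1/5 ↔ 2/5 = 4/5
(((¬p ↔ q) ∧ ((q ↔ q) ∧ (p ∧ q))) → ((p ∧ q) → ((q ↔ q) ∧ ¬p))) → (((¬q ∧ (q ↔ p)) ∧ ((q ↔ q) → ¬p)) ↔ ((q → (q ↔ p)) ∧ (p ∧ q))) = 1 → 4/5 = 4/5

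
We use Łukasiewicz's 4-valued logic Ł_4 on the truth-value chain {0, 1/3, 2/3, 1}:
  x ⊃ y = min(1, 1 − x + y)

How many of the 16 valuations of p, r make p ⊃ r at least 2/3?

p = 0, r = 0 ↦ 1  ≥
p = 0, r = 1/3 ↦ 1  ≥
p = 0, r = 2/3 ↦ 1  ≥
p = 0, r = 1 ↦ 1  ≥
p = 1/3, r = 0 ↦ 2/3  ≥
p = 1/3, r = 1/3 ↦ 1  ≥
p = 1/3, r = 2/3 ↦ 1  ≥
p = 1/3, r = 1 ↦ 1  ≥
p = 2/3, r = 0 ↦ 1/3  <
p = 2/3, r = 1/3 ↦ 2/3  ≥
p = 2/3, r = 2/3 ↦ 1  ≥
p = 2/3, r = 1 ↦ 1  ≥
p = 1, r = 0 ↦ 0  <
p = 1, r = 1/3 ↦ 1/3  <
p = 1, r = 2/3 ↦ 2/3  ≥
p = 1, r = 1 ↦ 1  ≥
So 13 of the 16 assignments meet the threshold.

13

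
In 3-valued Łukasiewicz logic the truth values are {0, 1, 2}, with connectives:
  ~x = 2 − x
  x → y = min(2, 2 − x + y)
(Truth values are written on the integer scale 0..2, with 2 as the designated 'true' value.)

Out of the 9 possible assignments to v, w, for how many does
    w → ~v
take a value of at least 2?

6

v = 0, w = 0 ↦ 2  ≥
v = 0, w = 1 ↦ 2  ≥
v = 0, w = 2 ↦ 2  ≥
v = 1, w = 0 ↦ 2  ≥
v = 1, w = 1 ↦ 2  ≥
v = 1, w = 2 ↦ 1  <
v = 2, w = 0 ↦ 2  ≥
v = 2, w = 1 ↦ 1  <
v = 2, w = 2 ↦ 0  <
So 6 of the 9 assignments meet the threshold.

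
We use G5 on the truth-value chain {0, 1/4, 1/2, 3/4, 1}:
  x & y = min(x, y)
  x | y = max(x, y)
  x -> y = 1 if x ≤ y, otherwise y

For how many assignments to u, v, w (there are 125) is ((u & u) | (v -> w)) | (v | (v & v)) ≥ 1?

value 1: 101 assignments (counts)
value 3/4: 15 assignments
value 1/2: 7 assignments
value 1/4: 2 assignments
So 101 of the 125 assignments meet the threshold.

101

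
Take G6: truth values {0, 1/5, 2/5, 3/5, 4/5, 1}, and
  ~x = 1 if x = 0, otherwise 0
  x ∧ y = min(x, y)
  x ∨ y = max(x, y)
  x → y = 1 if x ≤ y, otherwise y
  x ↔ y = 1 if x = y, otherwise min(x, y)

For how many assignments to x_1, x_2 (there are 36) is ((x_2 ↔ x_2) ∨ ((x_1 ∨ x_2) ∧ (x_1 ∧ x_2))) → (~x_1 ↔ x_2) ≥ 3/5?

8

value 1: 6 assignments (counts)
value 4/5: 1 assignment (counts)
value 3/5: 1 assignment (counts)
value 2/5: 1 assignment
value 1/5: 1 assignment
value 0: 26 assignments
So 8 of the 36 assignments meet the threshold.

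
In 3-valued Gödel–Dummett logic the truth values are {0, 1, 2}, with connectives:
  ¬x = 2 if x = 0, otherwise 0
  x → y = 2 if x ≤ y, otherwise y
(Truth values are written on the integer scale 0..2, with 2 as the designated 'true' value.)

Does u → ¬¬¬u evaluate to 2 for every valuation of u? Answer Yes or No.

Counterexample: take u = 1.
¬u = ¬1 = 0
¬¬u = ¬0 = 2
¬¬¬u = ¬2 = 0
u → ¬¬¬u = 1 → 0 = 0
This gives 0 ≠ 2.

No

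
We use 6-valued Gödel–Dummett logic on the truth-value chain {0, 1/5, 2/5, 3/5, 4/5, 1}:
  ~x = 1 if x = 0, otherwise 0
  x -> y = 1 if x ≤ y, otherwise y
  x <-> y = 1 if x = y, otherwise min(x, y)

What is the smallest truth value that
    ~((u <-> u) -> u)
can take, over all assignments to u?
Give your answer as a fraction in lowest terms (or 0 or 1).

Take u = 1/5:
u <-> u = 1/5 <-> 1/5 = 1
(u <-> u) -> u = 1 -> 1/5 = 1/5
~((u <-> u) -> u) = ~1/5 = 0
No assignment yields a value below 0, so this is the minimum.

0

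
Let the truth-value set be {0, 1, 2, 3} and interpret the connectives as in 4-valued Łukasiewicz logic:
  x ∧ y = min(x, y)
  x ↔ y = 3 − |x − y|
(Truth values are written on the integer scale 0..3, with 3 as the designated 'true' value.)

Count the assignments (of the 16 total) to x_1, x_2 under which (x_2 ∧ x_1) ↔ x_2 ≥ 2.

x_1 = 0, x_2 = 0 ↦ 3  ≥
x_1 = 0, x_2 = 1 ↦ 2  ≥
x_1 = 0, x_2 = 2 ↦ 1  <
x_1 = 0, x_2 = 3 ↦ 0  <
x_1 = 1, x_2 = 0 ↦ 3  ≥
x_1 = 1, x_2 = 1 ↦ 3  ≥
x_1 = 1, x_2 = 2 ↦ 2  ≥
x_1 = 1, x_2 = 3 ↦ 1  <
x_1 = 2, x_2 = 0 ↦ 3  ≥
x_1 = 2, x_2 = 1 ↦ 3  ≥
x_1 = 2, x_2 = 2 ↦ 3  ≥
x_1 = 2, x_2 = 3 ↦ 2  ≥
x_1 = 3, x_2 = 0 ↦ 3  ≥
x_1 = 3, x_2 = 1 ↦ 3  ≥
x_1 = 3, x_2 = 2 ↦ 3  ≥
x_1 = 3, x_2 = 3 ↦ 3  ≥
So 13 of the 16 assignments meet the threshold.

13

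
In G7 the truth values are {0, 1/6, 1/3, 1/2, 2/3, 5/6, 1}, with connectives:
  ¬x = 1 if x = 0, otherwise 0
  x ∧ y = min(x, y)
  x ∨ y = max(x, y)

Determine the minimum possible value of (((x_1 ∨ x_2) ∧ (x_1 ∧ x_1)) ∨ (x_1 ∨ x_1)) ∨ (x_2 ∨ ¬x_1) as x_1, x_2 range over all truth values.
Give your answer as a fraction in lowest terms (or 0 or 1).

1/6

Take x_1 = 1/6, x_2 = 0:
x_1 ∨ x_2 = 1/6 ∨ 0 = 1/6
x_1 ∧ x_1 = 1/6 ∧ 1/6 = 1/6
(x_1 ∨ x_2) ∧ (x_1 ∧ x_1) = 1/6 ∧ 1/6 = 1/6
x_1 ∨ x_1 = 1/6 ∨ 1/6 = 1/6
((x_1 ∨ x_2) ∧ (x_1 ∧ x_1)) ∨ (x_1 ∨ x_1) = 1/6 ∨ 1/6 = 1/6
¬x_1 = ¬1/6 = 0
x_2 ∨ ¬x_1 = 0 ∨ 0 = 0
(((x_1 ∨ x_2) ∧ (x_1 ∧ x_1)) ∨ (x_1 ∨ x_1)) ∨ (x_2 ∨ ¬x_1) = 1/6 ∨ 0 = 1/6
No assignment yields a value below 1/6, so this is the minimum.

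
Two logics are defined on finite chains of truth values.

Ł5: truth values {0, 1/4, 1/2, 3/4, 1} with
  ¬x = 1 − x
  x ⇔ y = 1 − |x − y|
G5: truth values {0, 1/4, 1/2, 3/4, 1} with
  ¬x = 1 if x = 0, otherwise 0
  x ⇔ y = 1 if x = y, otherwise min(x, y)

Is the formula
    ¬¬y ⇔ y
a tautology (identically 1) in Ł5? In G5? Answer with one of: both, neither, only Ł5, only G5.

In Ł5: every assignment gives 1 — tautology.
In G5: at y = 1/4 the value is 1/4 — not a tautology.

only Ł5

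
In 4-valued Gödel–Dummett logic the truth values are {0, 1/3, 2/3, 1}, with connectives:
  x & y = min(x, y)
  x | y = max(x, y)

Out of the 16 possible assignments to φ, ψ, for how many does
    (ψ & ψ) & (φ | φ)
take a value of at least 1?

1

φ = 0, ψ = 0 ↦ 0  <
φ = 0, ψ = 1/3 ↦ 0  <
φ = 0, ψ = 2/3 ↦ 0  <
φ = 0, ψ = 1 ↦ 0  <
φ = 1/3, ψ = 0 ↦ 0  <
φ = 1/3, ψ = 1/3 ↦ 1/3  <
φ = 1/3, ψ = 2/3 ↦ 1/3  <
φ = 1/3, ψ = 1 ↦ 1/3  <
φ = 2/3, ψ = 0 ↦ 0  <
φ = 2/3, ψ = 1/3 ↦ 1/3  <
φ = 2/3, ψ = 2/3 ↦ 2/3  <
φ = 2/3, ψ = 1 ↦ 2/3  <
φ = 1, ψ = 0 ↦ 0  <
φ = 1, ψ = 1/3 ↦ 1/3  <
φ = 1, ψ = 2/3 ↦ 2/3  <
φ = 1, ψ = 1 ↦ 1  ≥
So 1 of the 16 assignments meets the threshold.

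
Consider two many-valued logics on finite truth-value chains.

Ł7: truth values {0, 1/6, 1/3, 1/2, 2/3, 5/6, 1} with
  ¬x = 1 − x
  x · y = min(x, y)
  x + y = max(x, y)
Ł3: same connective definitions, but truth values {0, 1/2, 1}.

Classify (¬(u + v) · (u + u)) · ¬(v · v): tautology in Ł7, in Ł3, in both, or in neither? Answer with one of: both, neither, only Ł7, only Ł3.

In Ł7: at u = 0, v = 0 the value is 0 — not a tautology.
In Ł3: at u = 0, v = 0 the value is 0 — not a tautology.

neither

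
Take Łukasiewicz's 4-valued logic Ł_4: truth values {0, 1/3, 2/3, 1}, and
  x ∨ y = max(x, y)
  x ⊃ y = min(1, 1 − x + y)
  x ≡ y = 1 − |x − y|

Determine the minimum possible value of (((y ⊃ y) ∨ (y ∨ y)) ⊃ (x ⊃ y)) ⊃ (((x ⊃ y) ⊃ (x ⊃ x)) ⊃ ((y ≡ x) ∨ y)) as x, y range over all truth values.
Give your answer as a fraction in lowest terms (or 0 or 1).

2/3

Take x = 0, y = 1/3:
y ⊃ y = 1/3 ⊃ 1/3 = 1
y ∨ y = 1/3 ∨ 1/3 = 1/3
(y ⊃ y) ∨ (y ∨ y) = 1 ∨ 1/3 = 1
x ⊃ y = 0 ⊃ 1/3 = 1
((y ⊃ y) ∨ (y ∨ y)) ⊃ (x ⊃ y) = 1 ⊃ 1 = 1
x ⊃ y = 0 ⊃ 1/3 = 1
x ⊃ x = 0 ⊃ 0 = 1
(x ⊃ y) ⊃ (x ⊃ x) = 1 ⊃ 1 = 1
y ≡ x = 1/3 ≡ 0 = 2/3
(y ≡ x) ∨ y = 2/3 ∨ 1/3 = 2/3
((x ⊃ y) ⊃ (x ⊃ x)) ⊃ ((y ≡ x) ∨ y) = 1 ⊃ 2/3 = 2/3
(((y ⊃ y) ∨ (y ∨ y)) ⊃ (x ⊃ y)) ⊃ (((x ⊃ y) ⊃ (x ⊃ x)) ⊃ ((y ≡ x) ∨ y)) = 1 ⊃ 2/3 = 2/3
No assignment yields a value below 2/3, so this is the minimum.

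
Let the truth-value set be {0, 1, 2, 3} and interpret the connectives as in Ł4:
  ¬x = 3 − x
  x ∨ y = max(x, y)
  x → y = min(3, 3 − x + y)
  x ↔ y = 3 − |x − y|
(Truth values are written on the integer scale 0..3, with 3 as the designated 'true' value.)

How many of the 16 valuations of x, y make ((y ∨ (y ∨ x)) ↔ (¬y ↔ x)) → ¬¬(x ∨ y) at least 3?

9

x = 0, y = 0 ↦ 0  <
x = 0, y = 1 ↦ 1  <
x = 0, y = 2 ↦ 2  <
x = 0, y = 3 ↦ 3  ≥
x = 1, y = 0 ↦ 1  <
x = 1, y = 1 ↦ 2  <
x = 1, y = 2 ↦ 3  ≥
x = 1, y = 3 ↦ 3  ≥
x = 2, y = 0 ↦ 2  <
x = 2, y = 1 ↦ 3  ≥
x = 2, y = 2 ↦ 2  <
x = 2, y = 3 ↦ 3  ≥
x = 3, y = 0 ↦ 3  ≥
x = 3, y = 1 ↦ 3  ≥
x = 3, y = 2 ↦ 3  ≥
x = 3, y = 3 ↦ 3  ≥
So 9 of the 16 assignments meet the threshold.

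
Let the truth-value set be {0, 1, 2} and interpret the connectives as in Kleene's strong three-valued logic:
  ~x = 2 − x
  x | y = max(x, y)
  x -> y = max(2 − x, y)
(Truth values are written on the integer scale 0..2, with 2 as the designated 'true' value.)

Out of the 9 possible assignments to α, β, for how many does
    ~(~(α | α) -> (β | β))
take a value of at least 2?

α = 0, β = 0 ↦ 2  ≥
α = 0, β = 1 ↦ 1  <
α = 0, β = 2 ↦ 0  <
α = 1, β = 0 ↦ 1  <
α = 1, β = 1 ↦ 1  <
α = 1, β = 2 ↦ 0  <
α = 2, β = 0 ↦ 0  <
α = 2, β = 1 ↦ 0  <
α = 2, β = 2 ↦ 0  <
So 1 of the 9 assignments meets the threshold.

1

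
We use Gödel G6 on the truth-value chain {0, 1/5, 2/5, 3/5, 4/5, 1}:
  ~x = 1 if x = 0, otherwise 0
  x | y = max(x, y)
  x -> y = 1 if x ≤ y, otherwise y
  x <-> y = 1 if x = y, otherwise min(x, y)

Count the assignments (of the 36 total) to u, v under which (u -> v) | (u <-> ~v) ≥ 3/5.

value 1: 22 assignments (counts)
value 4/5: 2 assignments (counts)
value 3/5: 3 assignments (counts)
value 2/5: 4 assignments
value 1/5: 5 assignments
So 27 of the 36 assignments meet the threshold.

27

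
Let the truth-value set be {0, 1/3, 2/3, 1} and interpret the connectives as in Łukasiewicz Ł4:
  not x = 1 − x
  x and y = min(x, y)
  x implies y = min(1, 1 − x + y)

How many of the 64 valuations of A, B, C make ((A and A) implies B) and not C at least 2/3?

value 1: 10 assignments (counts)
value 2/3: 16 assignments (counts)
value 1/3: 19 assignments
value 0: 19 assignments
So 26 of the 64 assignments meet the threshold.

26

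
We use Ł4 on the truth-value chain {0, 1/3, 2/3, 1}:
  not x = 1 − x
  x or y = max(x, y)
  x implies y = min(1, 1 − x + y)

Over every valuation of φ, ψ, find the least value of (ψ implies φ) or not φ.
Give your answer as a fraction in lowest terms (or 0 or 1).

2/3

Take φ = 1/3, ψ = 2/3:
ψ implies φ = 2/3 implies 1/3 = 2/3
not φ = not 1/3 = 2/3
(ψ implies φ) or not φ = 2/3 or 2/3 = 2/3
No assignment yields a value below 2/3, so this is the minimum.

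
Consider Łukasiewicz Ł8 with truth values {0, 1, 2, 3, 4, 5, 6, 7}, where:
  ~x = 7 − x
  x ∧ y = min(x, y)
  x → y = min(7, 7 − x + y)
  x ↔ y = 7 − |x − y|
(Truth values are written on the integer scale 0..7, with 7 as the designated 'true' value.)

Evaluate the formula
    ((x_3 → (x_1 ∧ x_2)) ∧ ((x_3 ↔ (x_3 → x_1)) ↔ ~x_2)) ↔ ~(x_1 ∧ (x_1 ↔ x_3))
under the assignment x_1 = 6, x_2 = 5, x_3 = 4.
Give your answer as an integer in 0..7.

x_1 ∧ x_2 = 6 ∧ 5 = 5
x_3 → (x_1 ∧ x_2) = 4 → 5 = 7
x_3 → x_1 = 4 → 6 = 7
x_3 ↔ (x_3 → x_1) = 4 ↔ 7 = 4
~x_2 = ~5 = 2
(x_3 ↔ (x_3 → x_1)) ↔ ~x_2 = 4 ↔ 2 = 5
(x_3 → (x_1 ∧ x_2)) ∧ ((x_3 ↔ (x_3 → x_1)) ↔ ~x_2) = 7 ∧ 5 = 5
x_1 ↔ x_3 = 6 ↔ 4 = 5
x_1 ∧ (x_1 ↔ x_3) = 6 ∧ 5 = 5
~(x_1 ∧ (x_1 ↔ x_3)) = ~5 = 2
((x_3 → (x_1 ∧ x_2)) ∧ ((x_3 ↔ (x_3 → x_1)) ↔ ~x_2)) ↔ ~(x_1 ∧ (x_1 ↔ x_3)) = 5 ↔ 2 = 4

4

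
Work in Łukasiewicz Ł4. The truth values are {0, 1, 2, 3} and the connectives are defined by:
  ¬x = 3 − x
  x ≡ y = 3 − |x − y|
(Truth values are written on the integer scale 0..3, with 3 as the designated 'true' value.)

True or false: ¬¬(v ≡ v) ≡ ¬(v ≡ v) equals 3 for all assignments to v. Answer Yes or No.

No

Counterexample: take v = 0.
v ≡ v = 0 ≡ 0 = 3
¬(v ≡ v) = ¬3 = 0
¬¬(v ≡ v) = ¬0 = 3
¬(v ≡ v) = ¬3 = 0
¬¬(v ≡ v) ≡ ¬(v ≡ v) = 3 ≡ 0 = 0
This gives 0 ≠ 3.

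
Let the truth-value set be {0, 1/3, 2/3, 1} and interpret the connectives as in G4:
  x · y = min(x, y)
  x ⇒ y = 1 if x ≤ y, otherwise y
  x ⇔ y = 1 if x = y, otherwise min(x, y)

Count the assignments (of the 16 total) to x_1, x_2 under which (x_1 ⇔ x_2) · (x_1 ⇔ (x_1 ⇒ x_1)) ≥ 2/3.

4

x_1 = 0, x_2 = 0 ↦ 0  <
x_1 = 0, x_2 = 1/3 ↦ 0  <
x_1 = 0, x_2 = 2/3 ↦ 0  <
x_1 = 0, x_2 = 1 ↦ 0  <
x_1 = 1/3, x_2 = 0 ↦ 0  <
x_1 = 1/3, x_2 = 1/3 ↦ 1/3  <
x_1 = 1/3, x_2 = 2/3 ↦ 1/3  <
x_1 = 1/3, x_2 = 1 ↦ 1/3  <
x_1 = 2/3, x_2 = 0 ↦ 0  <
x_1 = 2/3, x_2 = 1/3 ↦ 1/3  <
x_1 = 2/3, x_2 = 2/3 ↦ 2/3  ≥
x_1 = 2/3, x_2 = 1 ↦ 2/3  ≥
x_1 = 1, x_2 = 0 ↦ 0  <
x_1 = 1, x_2 = 1/3 ↦ 1/3  <
x_1 = 1, x_2 = 2/3 ↦ 2/3  ≥
x_1 = 1, x_2 = 1 ↦ 1  ≥
So 4 of the 16 assignments meet the threshold.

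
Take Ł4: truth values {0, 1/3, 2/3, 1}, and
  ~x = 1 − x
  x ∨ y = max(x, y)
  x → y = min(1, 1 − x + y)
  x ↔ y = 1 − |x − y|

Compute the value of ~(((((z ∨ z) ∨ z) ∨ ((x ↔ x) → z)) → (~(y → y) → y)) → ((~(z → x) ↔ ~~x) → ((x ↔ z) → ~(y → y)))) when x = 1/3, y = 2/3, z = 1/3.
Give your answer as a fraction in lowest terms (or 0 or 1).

2/3

z ∨ z = 1/3 ∨ 1/3 = 1/3
(z ∨ z) ∨ z = 1/3 ∨ 1/3 = 1/3
x ↔ x = 1/3 ↔ 1/3 = 1
(x ↔ x) → z = 1 → 1/3 = 1/3
((z ∨ z) ∨ z) ∨ ((x ↔ x) → z) = 1/3 ∨ 1/3 = 1/3
y → y = 2/3 → 2/3 = 1
~(y → y) = ~1 = 0
~(y → y) → y = 0 → 2/3 = 1
(((z ∨ z) ∨ z) ∨ ((x ↔ x) → z)) → (~(y → y) → y) = 1/3 → 1 = 1
z → x = 1/3 → 1/3 = 1
~(z → x) = ~1 = 0
~x = ~1/3 = 2/3
~~x = ~2/3 = 1/3
~(z → x) ↔ ~~x = 0 ↔ 1/3 = 2/3
x ↔ z = 1/3 ↔ 1/3 = 1
y → y = 2/3 → 2/3 = 1
~(y → y) = ~1 = 0
(x ↔ z) → ~(y → y) = 1 → 0 = 0
(~(z → x) ↔ ~~x) → ((x ↔ z) → ~(y → y)) = 2/3 → 0 = 1/3
((((z ∨ z) ∨ z) ∨ ((x ↔ x) → z)) → (~(y → y) → y)) → ((~(z → x) ↔ ~~x) → ((x ↔ z) → ~(y → y))) = 1 → 1/3 = 1/3
~(((((z ∨ z) ∨ z) ∨ ((x ↔ x) → z)) → (~(y → y) → y)) → ((~(z → x) ↔ ~~x) → ((x ↔ z) → ~(y → y)))) = ~1/3 = 2/3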